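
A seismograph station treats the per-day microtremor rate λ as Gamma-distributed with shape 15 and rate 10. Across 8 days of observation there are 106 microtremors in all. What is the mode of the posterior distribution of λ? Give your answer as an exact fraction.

Total count 106 over total exposure 8 days.
Gamma(α, β) with Poisson data over total exposure Σt gives posterior Gamma(α+Σx, β+Σt) = Gamma(121, 18).
Posterior mode = (α'−1)/β' = 120/18 = 20/3.

20/3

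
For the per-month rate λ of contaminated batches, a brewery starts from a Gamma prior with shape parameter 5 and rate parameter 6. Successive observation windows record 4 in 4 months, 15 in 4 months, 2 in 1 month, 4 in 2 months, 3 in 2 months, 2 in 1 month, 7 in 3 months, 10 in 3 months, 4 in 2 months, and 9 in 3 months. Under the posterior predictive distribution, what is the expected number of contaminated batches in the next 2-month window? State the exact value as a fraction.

Total count: 4 + 15 + 2 + 4 + 3 + 2 + 7 + 10 + 4 + 9 = 60.
Total exposure: 4 + 4 + 1 + 2 + 2 + 1 + 3 + 3 + 2 + 3 = 25 months.
Posterior: α' = 5 + 60 = 65, β' = 6 + 25 = 31.
Predictive mean over a 2-month window = T·E[λ|data] = 2·65/31 = 130/31.

130/31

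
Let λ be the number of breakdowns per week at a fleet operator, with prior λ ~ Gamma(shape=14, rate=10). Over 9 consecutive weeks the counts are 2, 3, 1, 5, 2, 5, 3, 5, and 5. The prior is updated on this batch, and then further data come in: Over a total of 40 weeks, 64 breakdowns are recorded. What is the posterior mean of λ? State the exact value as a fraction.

109/59

Total count: 2 + 3 + 1 + 5 + 2 + 5 + 3 + 5 + 5 = 31.
Total exposure: 9 weeks.
After the first batch: Gamma(14 + 31, 10 + 9) = Gamma(45, 19).
Total count 64 over total exposure 40 weeks.
After the second batch: Gamma(45 + 64, 19 + 40) = Gamma(109, 59).
Posterior mean = α'/β' = 109/59.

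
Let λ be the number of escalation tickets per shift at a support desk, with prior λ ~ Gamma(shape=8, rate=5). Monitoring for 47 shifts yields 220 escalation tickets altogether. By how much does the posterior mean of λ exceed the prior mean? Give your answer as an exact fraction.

181/65

Total count 220 over total exposure 47 shifts.
Posterior: α' = 8 + 220 = 228, β' = 5 + 47 = 52.
Posterior mean = 228/52 = 57/13; prior mean = 8/5 = 8/5. Difference = 57/13 − 8/5 = 181/65.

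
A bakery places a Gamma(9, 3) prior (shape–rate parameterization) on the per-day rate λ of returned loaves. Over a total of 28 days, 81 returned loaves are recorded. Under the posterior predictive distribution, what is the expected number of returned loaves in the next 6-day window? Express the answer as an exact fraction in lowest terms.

Total count 81 over total exposure 28 days.
Conjugate update: add total count to the shape and total exposure to the rate, giving Gamma(90, 31).
Predictive mean over a 6-day window = T·E[λ|data] = 6·90/31 = 540/31.

540/31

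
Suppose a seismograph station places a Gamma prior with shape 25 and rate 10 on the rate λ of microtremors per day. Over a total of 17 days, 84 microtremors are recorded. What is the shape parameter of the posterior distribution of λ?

109

Total count 84 over total exposure 17 days.
By Gamma–Poisson conjugacy, the posterior is Gamma(α + Σx, β + Σt) = Gamma(25 + 84, 10 + 17) = Gamma(109, 27).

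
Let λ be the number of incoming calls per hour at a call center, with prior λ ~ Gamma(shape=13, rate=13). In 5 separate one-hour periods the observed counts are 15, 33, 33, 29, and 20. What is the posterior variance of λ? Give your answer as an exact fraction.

Total count: 15 + 33 + 33 + 29 + 20 = 130.
Total exposure: 5 hours.
Posterior: α' = 13 + 130 = 143, β' = 13 + 5 = 18.
Posterior variance = α'/β'² = 143/324.

143/324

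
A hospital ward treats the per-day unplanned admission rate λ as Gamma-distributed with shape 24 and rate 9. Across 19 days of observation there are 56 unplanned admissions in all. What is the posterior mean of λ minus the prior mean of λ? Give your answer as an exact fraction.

Total count 56 over total exposure 19 days.
Conjugate update: add total count to the shape and total exposure to the rate, giving Gamma(80, 28).
Posterior mean = 80/28 = 20/7; prior mean = 24/9 = 8/3. Difference = 20/7 − 8/3 = 4/21.

4/21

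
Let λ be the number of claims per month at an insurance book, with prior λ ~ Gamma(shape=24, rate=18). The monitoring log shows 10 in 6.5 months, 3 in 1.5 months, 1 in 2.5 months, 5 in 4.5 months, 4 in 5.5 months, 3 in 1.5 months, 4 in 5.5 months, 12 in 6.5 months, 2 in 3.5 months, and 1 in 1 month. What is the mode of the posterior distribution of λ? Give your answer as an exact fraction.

Total count: 10 + 3 + 1 + 5 + 4 + 3 + 4 + 12 + 2 + 1 = 45.
Total exposure: 6.5 + 1.5 + 2.5 + 4.5 + 5.5 + 1.5 + 5.5 + 6.5 + 3.5 + 1 = 38.5 months.
Conjugate update: add total count to the shape and total exposure to the rate, giving Gamma(69, 113/2).
Posterior mode = (α'−1)/β' = 68/(113/2) = 136/113.

136/113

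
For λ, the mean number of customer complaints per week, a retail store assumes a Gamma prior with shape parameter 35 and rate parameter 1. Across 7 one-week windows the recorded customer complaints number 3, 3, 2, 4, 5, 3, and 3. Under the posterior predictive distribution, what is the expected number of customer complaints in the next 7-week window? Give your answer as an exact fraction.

Total count: 3 + 3 + 2 + 4 + 5 + 3 + 3 = 23.
Total exposure: 7 weeks.
By Gamma–Poisson conjugacy, the posterior is Gamma(α + Σx, β + Σt) = Gamma(35 + 23, 1 + 7) = Gamma(58, 8).
Predictive mean over a 7-week window = T·E[λ|data] = 7·58/8 = 203/4.

203/4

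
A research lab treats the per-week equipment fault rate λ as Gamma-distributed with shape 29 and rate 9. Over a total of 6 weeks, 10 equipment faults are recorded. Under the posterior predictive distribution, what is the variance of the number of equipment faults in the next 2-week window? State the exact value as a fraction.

Total count 10 over total exposure 6 weeks.
The Gamma prior is conjugate for the Poisson rate, so λ | data ~ Gamma(29+10, 9+6) = Gamma(39, 15).
The posterior predictive for a window of length T is Negative Binomial with variance T·α'·(β'+T)/β'² = 2·39·17/225 = 442/75.

442/75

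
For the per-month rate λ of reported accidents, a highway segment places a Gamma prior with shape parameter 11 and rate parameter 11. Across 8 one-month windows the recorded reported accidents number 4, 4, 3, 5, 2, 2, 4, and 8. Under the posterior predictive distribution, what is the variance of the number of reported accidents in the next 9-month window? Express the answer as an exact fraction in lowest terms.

10836/361

Total count: 4 + 4 + 3 + 5 + 2 + 2 + 4 + 8 = 32.
Total exposure: 8 months.
The Gamma prior is conjugate for the Poisson rate, so λ | data ~ Gamma(11+32, 11+8) = Gamma(43, 19).
The posterior predictive for a window of length T is Negative Binomial with variance T·α'·(β'+T)/β'² = 9·43·28/361 = 10836/361.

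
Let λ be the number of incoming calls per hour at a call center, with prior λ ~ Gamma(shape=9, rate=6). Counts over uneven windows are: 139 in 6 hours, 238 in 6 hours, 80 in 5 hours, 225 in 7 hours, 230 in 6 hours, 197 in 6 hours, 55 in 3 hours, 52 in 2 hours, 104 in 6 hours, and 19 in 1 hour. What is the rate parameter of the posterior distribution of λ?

54

Total count: 139 + 238 + 80 + 225 + 230 + 197 + 55 + 52 + 104 + 19 = 1339.
Total exposure: 6 + 6 + 5 + 7 + 6 + 6 + 3 + 2 + 6 + 1 = 48 hours.
Posterior: α' = 9 + 1339 = 1348, β' = 6 + 48 = 54.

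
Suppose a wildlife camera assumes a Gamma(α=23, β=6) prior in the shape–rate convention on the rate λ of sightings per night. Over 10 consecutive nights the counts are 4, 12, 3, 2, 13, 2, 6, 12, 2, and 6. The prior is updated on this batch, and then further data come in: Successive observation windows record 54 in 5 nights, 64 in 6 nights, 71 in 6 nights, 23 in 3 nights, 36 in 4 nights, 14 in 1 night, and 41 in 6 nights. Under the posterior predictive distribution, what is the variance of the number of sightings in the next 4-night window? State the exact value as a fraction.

Total count: 4 + 12 + 3 + 2 + 13 + 2 + 6 + 12 + 2 + 6 = 62.
Total exposure: 10 nights.
After the first batch: Gamma(23 + 62, 6 + 10) = Gamma(85, 16).
Total count: 54 + 64 + 71 + 23 + 36 + 14 + 41 = 303.
Total exposure: 5 + 6 + 6 + 3 + 4 + 1 + 6 = 31 nights.
After the second batch: Gamma(85 + 303, 16 + 31) = Gamma(388, 47).
The posterior predictive for a window of length T is Negative Binomial with variance T·α'·(β'+T)/β'² = 4·388·51/2209 = 79152/2209.

79152/2209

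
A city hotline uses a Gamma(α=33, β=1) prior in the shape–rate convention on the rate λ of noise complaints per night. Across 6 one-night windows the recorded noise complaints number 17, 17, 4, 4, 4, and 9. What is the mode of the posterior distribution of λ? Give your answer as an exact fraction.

87/7

Total count: 17 + 17 + 4 + 4 + 4 + 9 = 55.
Total exposure: 6 nights.
Posterior: α' = 33 + 55 = 88, β' = 1 + 6 = 7.
Posterior mode = (α'−1)/β' = 87/7.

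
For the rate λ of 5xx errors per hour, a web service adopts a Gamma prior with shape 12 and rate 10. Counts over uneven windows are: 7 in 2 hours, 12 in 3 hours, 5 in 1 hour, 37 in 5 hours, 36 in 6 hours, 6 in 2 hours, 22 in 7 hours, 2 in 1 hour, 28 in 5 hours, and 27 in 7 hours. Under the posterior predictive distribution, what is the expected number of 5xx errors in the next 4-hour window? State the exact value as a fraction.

Total count: 7 + 12 + 5 + 37 + 36 + 6 + 22 + 2 + 28 + 27 = 182.
Total exposure: 2 + 3 + 1 + 5 + 6 + 2 + 7 + 1 + 5 + 7 = 39 hours.
Gamma(α, β) with Poisson data over total exposure Σt gives posterior Gamma(α+Σx, β+Σt) = Gamma(194, 49).
Predictive mean over a 4-hour window = T·E[λ|data] = 4·194/49 = 776/49.

776/49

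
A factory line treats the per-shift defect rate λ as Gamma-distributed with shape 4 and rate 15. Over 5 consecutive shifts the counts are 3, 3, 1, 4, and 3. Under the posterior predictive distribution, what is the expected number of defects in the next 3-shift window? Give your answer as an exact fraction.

Total count: 3 + 3 + 1 + 4 + 3 = 14.
Total exposure: 5 shifts.
By Gamma–Poisson conjugacy, the posterior is Gamma(α + Σx, β + Σt) = Gamma(4 + 14, 15 + 5) = Gamma(18, 20).
Predictive mean over a 3-shift window = T·E[λ|data] = 3·18/20 = 27/10.

27/10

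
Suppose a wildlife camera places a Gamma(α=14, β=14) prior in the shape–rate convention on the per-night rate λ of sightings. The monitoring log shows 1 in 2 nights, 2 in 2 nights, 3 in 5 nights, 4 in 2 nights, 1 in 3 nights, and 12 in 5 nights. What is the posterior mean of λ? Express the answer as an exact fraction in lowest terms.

37/33

Total count: 1 + 2 + 3 + 4 + 1 + 12 = 23.
Total exposure: 2 + 2 + 5 + 2 + 3 + 5 = 19 nights.
By Gamma–Poisson conjugacy, the posterior is Gamma(α + Σx, β + Σt) = Gamma(14 + 23, 14 + 19) = Gamma(37, 33).
Posterior mean = α'/β' = 37/33.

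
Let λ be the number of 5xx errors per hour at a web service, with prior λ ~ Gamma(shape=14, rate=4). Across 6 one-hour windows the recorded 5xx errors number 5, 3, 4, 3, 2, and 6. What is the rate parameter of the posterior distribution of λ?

10

Total count: 5 + 3 + 4 + 3 + 2 + 6 = 23.
Total exposure: 6 hours.
Posterior: α' = 14 + 23 = 37, β' = 4 + 6 = 10.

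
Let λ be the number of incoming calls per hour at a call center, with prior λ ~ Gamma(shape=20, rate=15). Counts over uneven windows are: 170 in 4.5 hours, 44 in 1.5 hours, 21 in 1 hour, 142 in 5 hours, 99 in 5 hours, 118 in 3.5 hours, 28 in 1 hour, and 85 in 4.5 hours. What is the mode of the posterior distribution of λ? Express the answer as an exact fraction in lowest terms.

726/41

Total count: 170 + 44 + 21 + 142 + 99 + 118 + 28 + 85 = 707.
Total exposure: 4.5 + 1.5 + 1 + 5 + 5 + 3.5 + 1 + 4.5 = 26 hours.
By Gamma–Poisson conjugacy, the posterior is Gamma(α + Σx, β + Σt) = Gamma(20 + 707, 15 + 26) = Gamma(727, 41).
Posterior mode = (α'−1)/β' = 726/41.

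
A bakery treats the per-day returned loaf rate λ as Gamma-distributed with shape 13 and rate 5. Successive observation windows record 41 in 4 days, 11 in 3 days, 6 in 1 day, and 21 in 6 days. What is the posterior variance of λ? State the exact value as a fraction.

Total count: 41 + 11 + 6 + 21 = 79.
Total exposure: 4 + 3 + 1 + 6 = 14 days.
Gamma(α, β) with Poisson data over total exposure Σt gives posterior Gamma(α+Σx, β+Σt) = Gamma(92, 19).
Posterior variance = α'/β'² = 92/361.

92/361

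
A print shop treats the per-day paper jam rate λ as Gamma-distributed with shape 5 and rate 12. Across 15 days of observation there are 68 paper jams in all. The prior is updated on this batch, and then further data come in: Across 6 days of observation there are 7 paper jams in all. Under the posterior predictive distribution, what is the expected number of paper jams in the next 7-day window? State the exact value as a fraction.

560/33

Total count 68 over total exposure 15 days.
After the first batch: Gamma(5 + 68, 12 + 15) = Gamma(73, 27).
Total count 7 over total exposure 6 days.
After the second batch: Gamma(73 + 7, 27 + 6) = Gamma(80, 33).
Predictive mean over a 7-day window = T·E[λ|data] = 7·80/33 = 560/33.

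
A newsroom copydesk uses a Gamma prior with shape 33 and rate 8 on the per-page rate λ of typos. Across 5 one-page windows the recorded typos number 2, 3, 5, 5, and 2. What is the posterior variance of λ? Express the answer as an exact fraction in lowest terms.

50/169

Total count: 2 + 3 + 5 + 5 + 2 = 17.
Total exposure: 5 pages.
Gamma(α, β) with Poisson data over total exposure Σt gives posterior Gamma(α+Σx, β+Σt) = Gamma(50, 13).
Posterior variance = α'/β'² = 50/169.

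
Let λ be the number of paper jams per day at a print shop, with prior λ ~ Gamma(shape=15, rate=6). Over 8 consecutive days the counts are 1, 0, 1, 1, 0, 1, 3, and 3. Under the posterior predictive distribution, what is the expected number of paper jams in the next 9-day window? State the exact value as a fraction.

Total count: 1 + 0 + 1 + 1 + 0 + 1 + 3 + 3 = 10.
Total exposure: 8 days.
Conjugate update: add total count to the shape and total exposure to the rate, giving Gamma(25, 14).
Predictive mean over a 9-day window = T·E[λ|data] = 9·25/14 = 225/14.

225/14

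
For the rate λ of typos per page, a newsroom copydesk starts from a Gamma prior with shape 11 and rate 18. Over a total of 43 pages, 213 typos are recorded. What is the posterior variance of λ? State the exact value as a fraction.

Total count 213 over total exposure 43 pages.
By Gamma–Poisson conjugacy, the posterior is Gamma(α + Σx, β + Σt) = Gamma(11 + 213, 18 + 43) = Gamma(224, 61).
Posterior variance = α'/β'² = 224/3721.

224/3721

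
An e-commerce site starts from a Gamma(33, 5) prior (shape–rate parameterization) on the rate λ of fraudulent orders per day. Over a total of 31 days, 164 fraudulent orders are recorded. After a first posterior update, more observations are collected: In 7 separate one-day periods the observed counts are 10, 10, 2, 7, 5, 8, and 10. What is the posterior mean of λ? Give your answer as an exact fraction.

Total count 164 over total exposure 31 days.
After the first batch: Gamma(33 + 164, 5 + 31) = Gamma(197, 36).
Total count: 10 + 10 + 2 + 7 + 5 + 8 + 10 = 52.
Total exposure: 7 days.
After the second batch: Gamma(197 + 52, 36 + 7) = Gamma(249, 43).
Posterior mean = α'/β' = 249/43.

249/43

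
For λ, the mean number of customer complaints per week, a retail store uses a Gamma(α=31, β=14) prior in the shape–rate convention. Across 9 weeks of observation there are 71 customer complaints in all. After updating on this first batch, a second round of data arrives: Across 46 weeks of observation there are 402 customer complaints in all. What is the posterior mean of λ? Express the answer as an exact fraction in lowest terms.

168/23

Total count 71 over total exposure 9 weeks.
After the first batch: Gamma(31 + 71, 14 + 9) = Gamma(102, 23).
Total count 402 over total exposure 46 weeks.
After the second batch: Gamma(102 + 402, 23 + 46) = Gamma(504, 69).
Posterior mean = α'/β' = 504/69 = 168/23.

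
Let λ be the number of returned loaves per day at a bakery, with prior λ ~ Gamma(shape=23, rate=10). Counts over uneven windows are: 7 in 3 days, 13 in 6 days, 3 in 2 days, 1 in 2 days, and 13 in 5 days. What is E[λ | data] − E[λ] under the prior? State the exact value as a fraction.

-11/70

Total count: 7 + 13 + 3 + 1 + 13 = 37.
Total exposure: 3 + 6 + 2 + 2 + 5 = 18 days.
Gamma(α, β) with Poisson data over total exposure Σt gives posterior Gamma(α+Σx, β+Σt) = Gamma(60, 28).
Posterior mean = 60/28 = 15/7; prior mean = 23/10 = 23/10. Difference = 15/7 − 23/10 = -11/70.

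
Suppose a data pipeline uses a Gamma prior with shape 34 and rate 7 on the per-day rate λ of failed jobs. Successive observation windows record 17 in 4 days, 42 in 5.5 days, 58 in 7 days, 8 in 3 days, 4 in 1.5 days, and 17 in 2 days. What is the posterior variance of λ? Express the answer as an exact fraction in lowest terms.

1/5

Total count: 17 + 42 + 58 + 8 + 4 + 17 = 146.
Total exposure: 4 + 5.5 + 7 + 3 + 1.5 + 2 = 23 days.
Conjugate update: add total count to the shape and total exposure to the rate, giving Gamma(180, 30).
Posterior variance = α'/β'² = 180/900 = 1/5.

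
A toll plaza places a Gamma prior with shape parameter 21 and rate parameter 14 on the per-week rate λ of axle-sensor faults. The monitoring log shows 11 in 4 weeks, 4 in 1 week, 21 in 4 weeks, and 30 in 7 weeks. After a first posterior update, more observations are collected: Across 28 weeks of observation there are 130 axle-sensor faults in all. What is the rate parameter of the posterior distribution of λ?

58

Total count: 11 + 4 + 21 + 30 = 66.
Total exposure: 4 + 1 + 4 + 7 = 16 weeks.
After the first batch: Gamma(21 + 66, 14 + 16) = Gamma(87, 30).
Total count 130 over total exposure 28 weeks.
After the second batch: Gamma(87 + 130, 30 + 28) = Gamma(217, 58).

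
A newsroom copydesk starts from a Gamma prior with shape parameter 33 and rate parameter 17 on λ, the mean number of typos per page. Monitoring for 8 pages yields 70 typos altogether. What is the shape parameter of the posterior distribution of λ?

Total count 70 over total exposure 8 pages.
By Gamma–Poisson conjugacy, the posterior is Gamma(α + Σx, β + Σt) = Gamma(33 + 70, 17 + 8) = Gamma(103, 25).

103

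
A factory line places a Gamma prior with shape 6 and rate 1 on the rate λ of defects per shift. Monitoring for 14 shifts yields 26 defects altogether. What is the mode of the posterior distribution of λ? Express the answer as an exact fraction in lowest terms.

Total count 26 over total exposure 14 shifts.
Gamma(α, β) with Poisson data over total exposure Σt gives posterior Gamma(α+Σx, β+Σt) = Gamma(32, 15).
Posterior mode = (α'−1)/β' = 31/15.

31/15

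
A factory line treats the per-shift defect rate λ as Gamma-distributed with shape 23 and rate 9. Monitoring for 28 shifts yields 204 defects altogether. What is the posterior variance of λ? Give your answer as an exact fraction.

227/1369

Total count 204 over total exposure 28 shifts.
Conjugate update: add total count to the shape and total exposure to the rate, giving Gamma(227, 37).
Posterior variance = α'/β'² = 227/1369.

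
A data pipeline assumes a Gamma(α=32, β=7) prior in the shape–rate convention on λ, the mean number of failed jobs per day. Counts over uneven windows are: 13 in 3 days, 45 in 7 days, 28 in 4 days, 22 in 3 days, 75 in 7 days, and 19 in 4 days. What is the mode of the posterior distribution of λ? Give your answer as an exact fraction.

233/35

Total count: 13 + 45 + 28 + 22 + 75 + 19 = 202.
Total exposure: 3 + 7 + 4 + 3 + 7 + 4 = 28 days.
Conjugate update: add total count to the shape and total exposure to the rate, giving Gamma(234, 35).
Posterior mode = (α'−1)/β' = 233/35.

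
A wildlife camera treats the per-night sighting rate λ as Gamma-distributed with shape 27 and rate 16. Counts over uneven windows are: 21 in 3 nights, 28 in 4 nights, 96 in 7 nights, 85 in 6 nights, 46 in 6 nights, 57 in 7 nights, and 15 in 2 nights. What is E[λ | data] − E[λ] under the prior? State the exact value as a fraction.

Total count: 21 + 28 + 96 + 85 + 46 + 57 + 15 = 348.
Total exposure: 3 + 4 + 7 + 6 + 6 + 7 + 2 = 35 nights.
Conjugate update: add total count to the shape and total exposure to the rate, giving Gamma(375, 51).
Posterior mean = 375/51 = 125/17; prior mean = 27/16 = 27/16. Difference = 125/17 − 27/16 = 1541/272.

1541/272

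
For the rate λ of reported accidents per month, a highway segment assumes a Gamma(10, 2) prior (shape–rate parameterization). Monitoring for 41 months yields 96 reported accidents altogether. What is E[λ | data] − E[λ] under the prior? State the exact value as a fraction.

-109/43

Total count 96 over total exposure 41 months.
The Gamma prior is conjugate for the Poisson rate, so λ | data ~ Gamma(10+96, 2+41) = Gamma(106, 43).
Posterior mean = 106/43 = 106/43; prior mean = 10/2 = 5. Difference = 106/43 − 5 = -109/43.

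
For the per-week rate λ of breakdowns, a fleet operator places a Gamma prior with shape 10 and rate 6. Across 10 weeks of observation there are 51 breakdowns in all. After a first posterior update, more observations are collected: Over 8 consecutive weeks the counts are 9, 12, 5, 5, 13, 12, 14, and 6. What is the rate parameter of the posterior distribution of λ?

Total count 51 over total exposure 10 weeks.
After the first batch: Gamma(10 + 51, 6 + 10) = Gamma(61, 16).
Total count: 9 + 12 + 5 + 5 + 13 + 12 + 14 + 6 = 76.
Total exposure: 8 weeks.
After the second batch: Gamma(61 + 76, 16 + 8) = Gamma(137, 24).

24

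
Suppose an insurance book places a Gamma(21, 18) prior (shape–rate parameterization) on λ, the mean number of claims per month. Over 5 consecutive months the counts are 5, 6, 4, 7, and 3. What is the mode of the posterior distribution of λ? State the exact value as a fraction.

Total count: 5 + 6 + 4 + 7 + 3 = 25.
Total exposure: 5 months.
By Gamma–Poisson conjugacy, the posterior is Gamma(α + Σx, β + Σt) = Gamma(21 + 25, 18 + 5) = Gamma(46, 23).
Posterior mode = (α'−1)/β' = 45/23.

45/23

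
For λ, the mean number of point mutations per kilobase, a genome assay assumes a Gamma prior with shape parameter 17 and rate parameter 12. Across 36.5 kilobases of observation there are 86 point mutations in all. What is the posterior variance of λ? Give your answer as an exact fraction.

Total count 86 over total exposure 36.5 kilobases.
The Gamma prior is conjugate for the Poisson rate, so λ | data ~ Gamma(17+86, 12+36.5) = Gamma(103, 97/2).
Posterior variance = α'/β'² = 103/(9409/4) = 412/9409.

412/9409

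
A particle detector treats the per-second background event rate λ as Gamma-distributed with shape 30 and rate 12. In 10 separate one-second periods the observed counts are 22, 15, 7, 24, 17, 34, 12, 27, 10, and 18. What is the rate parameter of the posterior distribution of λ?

22

Total count: 22 + 15 + 7 + 24 + 17 + 34 + 12 + 27 + 10 + 18 = 186.
Total exposure: 10 seconds.
Conjugate update: add total count to the shape and total exposure to the rate, giving Gamma(216, 22).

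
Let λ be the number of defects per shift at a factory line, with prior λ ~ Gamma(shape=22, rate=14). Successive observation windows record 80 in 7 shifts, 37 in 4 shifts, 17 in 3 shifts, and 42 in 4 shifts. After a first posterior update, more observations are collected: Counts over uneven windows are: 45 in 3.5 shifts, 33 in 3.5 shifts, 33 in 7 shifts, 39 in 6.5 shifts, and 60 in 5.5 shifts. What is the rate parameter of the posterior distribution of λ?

58

Total count: 80 + 37 + 17 + 42 = 176.
Total exposure: 7 + 4 + 3 + 4 = 18 shifts.
After the first batch: Gamma(22 + 176, 14 + 18) = Gamma(198, 32).
Total count: 45 + 33 + 33 + 39 + 60 = 210.
Total exposure: 3.5 + 3.5 + 7 + 6.5 + 5.5 = 26 shifts.
After the second batch: Gamma(198 + 210, 32 + 26) = Gamma(408, 58).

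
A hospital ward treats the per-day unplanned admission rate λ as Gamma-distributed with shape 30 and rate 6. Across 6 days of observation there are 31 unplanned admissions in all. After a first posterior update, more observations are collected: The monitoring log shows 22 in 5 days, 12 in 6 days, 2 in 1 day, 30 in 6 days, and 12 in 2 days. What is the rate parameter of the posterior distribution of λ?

32

Total count 31 over total exposure 6 days.
After the first batch: Gamma(30 + 31, 6 + 6) = Gamma(61, 12).
Total count: 22 + 12 + 2 + 30 + 12 = 78.
Total exposure: 5 + 6 + 1 + 6 + 2 = 20 days.
After the second batch: Gamma(61 + 78, 12 + 20) = Gamma(139, 32).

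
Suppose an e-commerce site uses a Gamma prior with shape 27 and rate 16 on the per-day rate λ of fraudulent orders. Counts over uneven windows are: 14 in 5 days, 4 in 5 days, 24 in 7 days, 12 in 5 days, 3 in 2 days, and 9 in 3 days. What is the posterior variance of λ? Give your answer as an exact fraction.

Total count: 14 + 4 + 24 + 12 + 3 + 9 = 66.
Total exposure: 5 + 5 + 7 + 5 + 2 + 3 = 27 days.
Conjugate update: add total count to the shape and total exposure to the rate, giving Gamma(93, 43).
Posterior variance = α'/β'² = 93/1849.

93/1849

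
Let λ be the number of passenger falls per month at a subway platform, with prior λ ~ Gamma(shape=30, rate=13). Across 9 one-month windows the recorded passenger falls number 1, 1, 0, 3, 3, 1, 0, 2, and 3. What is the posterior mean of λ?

2

Total count: 1 + 1 + 0 + 3 + 3 + 1 + 0 + 2 + 3 = 14.
Total exposure: 9 months.
Posterior: α' = 30 + 14 = 44, β' = 13 + 9 = 22.
Posterior mean = α'/β' = 44/22 = 2.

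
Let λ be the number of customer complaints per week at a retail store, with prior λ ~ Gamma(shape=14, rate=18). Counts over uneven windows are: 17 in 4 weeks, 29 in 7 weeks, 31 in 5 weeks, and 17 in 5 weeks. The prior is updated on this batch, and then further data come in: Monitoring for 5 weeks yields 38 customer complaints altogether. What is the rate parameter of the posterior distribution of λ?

Total count: 17 + 29 + 31 + 17 = 94.
Total exposure: 4 + 7 + 5 + 5 = 21 weeks.
After the first batch: Gamma(14 + 94, 18 + 21) = Gamma(108, 39).
Total count 38 over total exposure 5 weeks.
After the second batch: Gamma(108 + 38, 39 + 5) = Gamma(146, 44).

44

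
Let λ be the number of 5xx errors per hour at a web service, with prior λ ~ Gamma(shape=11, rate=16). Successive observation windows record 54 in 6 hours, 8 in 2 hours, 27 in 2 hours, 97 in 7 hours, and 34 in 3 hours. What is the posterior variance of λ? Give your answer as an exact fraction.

Total count: 54 + 8 + 27 + 97 + 34 = 220.
Total exposure: 6 + 2 + 2 + 7 + 3 = 20 hours.
The Gamma prior is conjugate for the Poisson rate, so λ | data ~ Gamma(11+220, 16+20) = Gamma(231, 36).
Posterior variance = α'/β'² = 231/1296 = 77/432.

77/432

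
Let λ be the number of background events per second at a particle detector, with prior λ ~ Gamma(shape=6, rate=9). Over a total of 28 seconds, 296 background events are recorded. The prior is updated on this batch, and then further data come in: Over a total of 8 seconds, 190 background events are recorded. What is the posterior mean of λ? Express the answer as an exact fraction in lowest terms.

164/15

Total count 296 over total exposure 28 seconds.
After the first batch: Gamma(6 + 296, 9 + 28) = Gamma(302, 37).
Total count 190 over total exposure 8 seconds.
After the second batch: Gamma(302 + 190, 37 + 8) = Gamma(492, 45).
Posterior mean = α'/β' = 492/45 = 164/15.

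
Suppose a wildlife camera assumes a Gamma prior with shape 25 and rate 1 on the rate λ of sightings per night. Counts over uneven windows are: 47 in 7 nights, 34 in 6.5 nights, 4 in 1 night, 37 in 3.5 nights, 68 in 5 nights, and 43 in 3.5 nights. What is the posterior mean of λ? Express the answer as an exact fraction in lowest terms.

Total count: 47 + 34 + 4 + 37 + 68 + 43 = 233.
Total exposure: 7 + 6.5 + 1 + 3.5 + 5 + 3.5 = 26.5 nights.
By Gamma–Poisson conjugacy, the posterior is Gamma(α + Σx, β + Σt) = Gamma(25 + 233, 1 + 26.5) = Gamma(258, 55/2).
Posterior mean = α'/β' = 258/(55/2) = 516/55.

516/55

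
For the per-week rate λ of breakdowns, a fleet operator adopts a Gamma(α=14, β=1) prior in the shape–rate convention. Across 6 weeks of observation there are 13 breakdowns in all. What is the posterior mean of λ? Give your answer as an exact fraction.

Total count 13 over total exposure 6 weeks.
The Gamma prior is conjugate for the Poisson rate, so λ | data ~ Gamma(14+13, 1+6) = Gamma(27, 7).
Posterior mean = α'/β' = 27/7.

27/7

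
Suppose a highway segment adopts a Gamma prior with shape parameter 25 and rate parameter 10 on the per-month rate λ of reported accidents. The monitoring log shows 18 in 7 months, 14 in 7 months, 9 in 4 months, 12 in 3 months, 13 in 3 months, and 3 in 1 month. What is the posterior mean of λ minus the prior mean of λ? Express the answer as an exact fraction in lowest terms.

Total count: 18 + 14 + 9 + 12 + 13 + 3 = 69.
Total exposure: 7 + 7 + 4 + 3 + 3 + 1 = 25 months.
The Gamma prior is conjugate for the Poisson rate, so λ | data ~ Gamma(25+69, 10+25) = Gamma(94, 35).
Posterior mean = 94/35 = 94/35; prior mean = 25/10 = 5/2. Difference = 94/35 − 5/2 = 13/70.

13/70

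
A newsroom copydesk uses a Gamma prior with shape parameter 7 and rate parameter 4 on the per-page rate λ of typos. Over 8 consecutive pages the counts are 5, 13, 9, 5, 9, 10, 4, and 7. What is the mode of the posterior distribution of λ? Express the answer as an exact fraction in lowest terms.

Total count: 5 + 13 + 9 + 5 + 9 + 10 + 4 + 7 = 62.
Total exposure: 8 pages.
Posterior: α' = 7 + 62 = 69, β' = 4 + 8 = 12.
Posterior mode = (α'−1)/β' = 68/12 = 17/3.

17/3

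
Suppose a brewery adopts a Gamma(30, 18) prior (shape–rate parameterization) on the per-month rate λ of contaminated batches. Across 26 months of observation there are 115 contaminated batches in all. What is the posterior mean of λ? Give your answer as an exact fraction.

145/44

Total count 115 over total exposure 26 months.
The Gamma prior is conjugate for the Poisson rate, so λ | data ~ Gamma(30+115, 18+26) = Gamma(145, 44).
Posterior mean = α'/β' = 145/44.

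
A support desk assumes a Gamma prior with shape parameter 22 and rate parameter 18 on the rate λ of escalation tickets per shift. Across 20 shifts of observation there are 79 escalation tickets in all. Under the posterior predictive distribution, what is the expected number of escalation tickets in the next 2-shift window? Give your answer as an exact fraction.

101/19

Total count 79 over total exposure 20 shifts.
Posterior: α' = 22 + 79 = 101, β' = 18 + 20 = 38.
Predictive mean over a 2-shift window = T·E[λ|data] = 2·101/38 = 101/19.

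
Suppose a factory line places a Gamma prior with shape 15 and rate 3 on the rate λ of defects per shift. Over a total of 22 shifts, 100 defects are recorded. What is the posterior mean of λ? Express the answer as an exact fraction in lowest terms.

Total count 100 over total exposure 22 shifts.
Conjugate update: add total count to the shape and total exposure to the rate, giving Gamma(115, 25).
Posterior mean = α'/β' = 115/25 = 23/5.

23/5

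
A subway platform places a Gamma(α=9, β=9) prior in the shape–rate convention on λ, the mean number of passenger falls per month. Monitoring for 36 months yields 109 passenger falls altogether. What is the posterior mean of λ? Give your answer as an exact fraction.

Total count 109 over total exposure 36 months.
Gamma(α, β) with Poisson data over total exposure Σt gives posterior Gamma(α+Σx, β+Σt) = Gamma(118, 45).
Posterior mean = α'/β' = 118/45.

118/45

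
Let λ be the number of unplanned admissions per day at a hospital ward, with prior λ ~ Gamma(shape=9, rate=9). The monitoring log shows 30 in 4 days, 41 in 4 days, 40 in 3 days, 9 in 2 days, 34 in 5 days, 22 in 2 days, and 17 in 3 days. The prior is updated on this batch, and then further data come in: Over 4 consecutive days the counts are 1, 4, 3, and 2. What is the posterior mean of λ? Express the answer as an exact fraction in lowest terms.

53/9

Total count: 30 + 41 + 40 + 9 + 34 + 22 + 17 = 193.
Total exposure: 4 + 4 + 3 + 2 + 5 + 2 + 3 = 23 days.
After the first batch: Gamma(9 + 193, 9 + 23) = Gamma(202, 32).
Total count: 1 + 4 + 3 + 2 = 10.
Total exposure: 4 days.
After the second batch: Gamma(202 + 10, 32 + 4) = Gamma(212, 36).
Posterior mean = α'/β' = 212/36 = 53/9.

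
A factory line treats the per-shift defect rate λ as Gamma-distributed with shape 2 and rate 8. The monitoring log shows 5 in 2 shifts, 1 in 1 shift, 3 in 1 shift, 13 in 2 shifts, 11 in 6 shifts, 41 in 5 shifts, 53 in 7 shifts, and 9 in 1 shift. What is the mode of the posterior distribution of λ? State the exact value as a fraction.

137/33

Total count: 5 + 1 + 3 + 13 + 11 + 41 + 53 + 9 = 136.
Total exposure: 2 + 1 + 1 + 2 + 6 + 5 + 7 + 1 = 25 shifts.
Conjugate update: add total count to the shape and total exposure to the rate, giving Gamma(138, 33).
Posterior mode = (α'−1)/β' = 137/33.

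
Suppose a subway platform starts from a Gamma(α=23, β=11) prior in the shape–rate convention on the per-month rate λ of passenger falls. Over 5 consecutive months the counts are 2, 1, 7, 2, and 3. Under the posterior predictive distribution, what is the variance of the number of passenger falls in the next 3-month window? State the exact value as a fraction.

Total count: 2 + 1 + 7 + 2 + 3 = 15.
Total exposure: 5 months.
By Gamma–Poisson conjugacy, the posterior is Gamma(α + Σx, β + Σt) = Gamma(23 + 15, 11 + 5) = Gamma(38, 16).
The posterior predictive for a window of length T is Negative Binomial with variance T·α'·(β'+T)/β'² = 3·38·19/256 = 1083/128.

1083/128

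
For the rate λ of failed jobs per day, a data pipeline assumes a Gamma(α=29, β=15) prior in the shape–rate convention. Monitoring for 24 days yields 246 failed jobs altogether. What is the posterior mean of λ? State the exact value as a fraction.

Total count 246 over total exposure 24 days.
Gamma(α, β) with Poisson data over total exposure Σt gives posterior Gamma(α+Σx, β+Σt) = Gamma(275, 39).
Posterior mean = α'/β' = 275/39.

275/39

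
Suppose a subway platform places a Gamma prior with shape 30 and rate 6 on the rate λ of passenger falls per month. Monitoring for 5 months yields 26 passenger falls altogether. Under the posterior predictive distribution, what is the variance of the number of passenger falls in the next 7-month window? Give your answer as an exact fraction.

Total count 26 over total exposure 5 months.
By Gamma–Poisson conjugacy, the posterior is Gamma(α + Σx, β + Σt) = Gamma(30 + 26, 6 + 5) = Gamma(56, 11).
The posterior predictive for a window of length T is Negative Binomial with variance T·α'·(β'+T)/β'² = 7·56·18/121 = 7056/121.

7056/121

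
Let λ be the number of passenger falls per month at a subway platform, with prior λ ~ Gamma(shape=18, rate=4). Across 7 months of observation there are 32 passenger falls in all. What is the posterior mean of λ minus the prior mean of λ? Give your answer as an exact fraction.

Total count 32 over total exposure 7 months.
Conjugate update: add total count to the shape and total exposure to the rate, giving Gamma(50, 11).
Posterior mean = 50/11 = 50/11; prior mean = 18/4 = 9/2. Difference = 50/11 − 9/2 = 1/22.

1/22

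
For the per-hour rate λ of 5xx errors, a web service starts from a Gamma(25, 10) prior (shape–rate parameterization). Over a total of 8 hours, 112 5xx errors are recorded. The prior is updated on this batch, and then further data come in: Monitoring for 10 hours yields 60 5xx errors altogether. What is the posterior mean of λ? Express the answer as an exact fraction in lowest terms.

Total count 112 over total exposure 8 hours.
After the first batch: Gamma(25 + 112, 10 + 8) = Gamma(137, 18).
Total count 60 over total exposure 10 hours.
After the second batch: Gamma(137 + 60, 18 + 10) = Gamma(197, 28).
Posterior mean = α'/β' = 197/28.

197/28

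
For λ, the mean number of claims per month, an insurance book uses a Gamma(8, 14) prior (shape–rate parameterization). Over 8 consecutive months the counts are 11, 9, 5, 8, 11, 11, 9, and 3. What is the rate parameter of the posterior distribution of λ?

22

Total count: 11 + 9 + 5 + 8 + 11 + 11 + 9 + 3 = 67.
Total exposure: 8 months.
The Gamma prior is conjugate for the Poisson rate, so λ | data ~ Gamma(8+67, 14+8) = Gamma(75, 22).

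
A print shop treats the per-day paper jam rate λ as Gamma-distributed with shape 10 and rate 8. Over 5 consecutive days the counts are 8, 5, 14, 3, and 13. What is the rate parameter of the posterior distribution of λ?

13

Total count: 8 + 5 + 14 + 3 + 13 = 43.
Total exposure: 5 days.
By Gamma–Poisson conjugacy, the posterior is Gamma(α + Σx, β + Σt) = Gamma(10 + 43, 8 + 5) = Gamma(53, 13).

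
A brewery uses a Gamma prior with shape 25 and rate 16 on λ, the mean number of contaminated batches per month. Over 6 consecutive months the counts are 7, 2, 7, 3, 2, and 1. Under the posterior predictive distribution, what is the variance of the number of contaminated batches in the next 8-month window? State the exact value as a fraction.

2820/121

Total count: 7 + 2 + 7 + 3 + 2 + 1 = 22.
Total exposure: 6 months.
Gamma(α, β) with Poisson data over total exposure Σt gives posterior Gamma(α+Σx, β+Σt) = Gamma(47, 22).
The posterior predictive for a window of length T is Negative Binomial with variance T·α'·(β'+T)/β'² = 8·47·30/484 = 2820/121.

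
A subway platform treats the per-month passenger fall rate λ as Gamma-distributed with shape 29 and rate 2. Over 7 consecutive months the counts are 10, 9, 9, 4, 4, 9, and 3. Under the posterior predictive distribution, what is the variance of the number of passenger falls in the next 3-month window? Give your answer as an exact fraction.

308/9

Total count: 10 + 9 + 9 + 4 + 4 + 9 + 3 = 48.
Total exposure: 7 months.
Gamma(α, β) with Poisson data over total exposure Σt gives posterior Gamma(α+Σx, β+Σt) = Gamma(77, 9).
The posterior predictive for a window of length T is Negative Binomial with variance T·α'·(β'+T)/β'² = 3·77·12/81 = 308/9.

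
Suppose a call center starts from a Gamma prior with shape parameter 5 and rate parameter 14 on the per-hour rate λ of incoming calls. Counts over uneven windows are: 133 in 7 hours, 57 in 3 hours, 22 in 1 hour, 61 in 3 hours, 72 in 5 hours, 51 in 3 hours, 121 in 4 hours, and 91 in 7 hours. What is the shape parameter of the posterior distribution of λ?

613

Total count: 133 + 57 + 22 + 61 + 72 + 51 + 121 + 91 = 608.
Total exposure: 7 + 3 + 1 + 3 + 5 + 3 + 4 + 7 = 33 hours.
Conjugate update: add total count to the shape and total exposure to the rate, giving Gamma(613, 47).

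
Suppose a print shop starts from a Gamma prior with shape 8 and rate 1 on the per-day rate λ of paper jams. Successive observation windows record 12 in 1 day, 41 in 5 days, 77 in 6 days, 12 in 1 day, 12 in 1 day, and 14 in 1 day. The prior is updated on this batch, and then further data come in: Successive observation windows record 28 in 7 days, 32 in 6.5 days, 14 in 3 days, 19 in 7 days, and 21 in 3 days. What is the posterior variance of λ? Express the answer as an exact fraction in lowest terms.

Total count: 12 + 41 + 77 + 12 + 12 + 14 = 168.
Total exposure: 1 + 5 + 6 + 1 + 1 + 1 = 15 days.
After the first batch: Gamma(8 + 168, 1 + 15) = Gamma(176, 16).
Total count: 28 + 32 + 14 + 19 + 21 = 114.
Total exposure: 7 + 6.5 + 3 + 7 + 3 = 26.5 days.
After the second batch: Gamma(176 + 114, 16 + 26.5) = Gamma(290, 85/2).
Posterior variance = α'/β'² = 290/(7225/4) = 232/1445.

232/1445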